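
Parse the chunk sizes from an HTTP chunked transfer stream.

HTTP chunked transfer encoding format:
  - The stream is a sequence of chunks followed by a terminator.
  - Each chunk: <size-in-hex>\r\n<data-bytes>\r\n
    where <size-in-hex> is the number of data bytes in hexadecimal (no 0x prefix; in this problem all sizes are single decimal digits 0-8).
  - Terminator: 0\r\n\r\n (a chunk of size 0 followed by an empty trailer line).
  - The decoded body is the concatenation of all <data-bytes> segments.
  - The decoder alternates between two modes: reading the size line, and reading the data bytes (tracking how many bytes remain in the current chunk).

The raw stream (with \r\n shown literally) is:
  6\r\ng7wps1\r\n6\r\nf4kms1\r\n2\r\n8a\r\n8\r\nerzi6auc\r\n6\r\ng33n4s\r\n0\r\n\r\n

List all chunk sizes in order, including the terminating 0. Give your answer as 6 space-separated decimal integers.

Chunk 1: stream[0..1]='6' size=0x6=6, data at stream[3..9]='g7wps1' -> body[0..6], body so far='g7wps1'
Chunk 2: stream[11..12]='6' size=0x6=6, data at stream[14..20]='f4kms1' -> body[6..12], body so far='g7wps1f4kms1'
Chunk 3: stream[22..23]='2' size=0x2=2, data at stream[25..27]='8a' -> body[12..14], body so far='g7wps1f4kms18a'
Chunk 4: stream[29..30]='8' size=0x8=8, data at stream[32..40]='erzi6auc' -> body[14..22], body so far='g7wps1f4kms18aerzi6auc'
Chunk 5: stream[42..43]='6' size=0x6=6, data at stream[45..51]='g33n4s' -> body[22..28], body so far='g7wps1f4kms18aerzi6aucg33n4s'
Chunk 6: stream[53..54]='0' size=0 (terminator). Final body='g7wps1f4kms18aerzi6aucg33n4s' (28 bytes)

Answer: 6 6 2 8 6 0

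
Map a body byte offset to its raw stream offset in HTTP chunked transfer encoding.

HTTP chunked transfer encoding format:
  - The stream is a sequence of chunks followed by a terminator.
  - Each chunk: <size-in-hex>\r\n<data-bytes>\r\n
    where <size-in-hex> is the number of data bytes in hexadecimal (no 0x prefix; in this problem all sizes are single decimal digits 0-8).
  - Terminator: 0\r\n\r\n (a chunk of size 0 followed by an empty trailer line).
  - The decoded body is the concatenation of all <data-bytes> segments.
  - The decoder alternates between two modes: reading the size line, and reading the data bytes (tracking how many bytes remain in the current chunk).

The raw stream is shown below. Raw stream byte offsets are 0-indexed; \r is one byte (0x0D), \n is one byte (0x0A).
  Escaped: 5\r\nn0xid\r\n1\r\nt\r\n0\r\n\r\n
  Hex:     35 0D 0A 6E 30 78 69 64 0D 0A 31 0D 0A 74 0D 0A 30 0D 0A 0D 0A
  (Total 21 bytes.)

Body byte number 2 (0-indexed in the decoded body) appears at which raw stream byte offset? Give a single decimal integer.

Chunk 1: stream[0..1]='5' size=0x5=5, data at stream[3..8]='n0xid' -> body[0..5], body so far='n0xid'
Chunk 2: stream[10..11]='1' size=0x1=1, data at stream[13..14]='t' -> body[5..6], body so far='n0xidt'
Chunk 3: stream[16..17]='0' size=0 (terminator). Final body='n0xidt' (6 bytes)
Body byte 2 at stream offset 5

Answer: 5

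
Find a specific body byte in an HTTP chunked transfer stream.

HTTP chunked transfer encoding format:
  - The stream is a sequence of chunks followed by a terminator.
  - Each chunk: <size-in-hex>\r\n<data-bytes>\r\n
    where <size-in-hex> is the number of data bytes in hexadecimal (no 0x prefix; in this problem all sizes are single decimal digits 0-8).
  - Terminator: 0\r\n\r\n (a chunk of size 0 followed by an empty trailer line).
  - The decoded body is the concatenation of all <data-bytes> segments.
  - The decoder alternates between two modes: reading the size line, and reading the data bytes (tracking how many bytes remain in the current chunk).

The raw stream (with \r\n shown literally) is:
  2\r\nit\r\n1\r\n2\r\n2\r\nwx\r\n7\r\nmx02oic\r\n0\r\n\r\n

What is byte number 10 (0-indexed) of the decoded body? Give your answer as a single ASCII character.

Answer: i

Derivation:
Chunk 1: stream[0..1]='2' size=0x2=2, data at stream[3..5]='it' -> body[0..2], body so far='it'
Chunk 2: stream[7..8]='1' size=0x1=1, data at stream[10..11]='2' -> body[2..3], body so far='it2'
Chunk 3: stream[13..14]='2' size=0x2=2, data at stream[16..18]='wx' -> body[3..5], body so far='it2wx'
Chunk 4: stream[20..21]='7' size=0x7=7, data at stream[23..30]='mx02oic' -> body[5..12], body so far='it2wxmx02oic'
Chunk 5: stream[32..33]='0' size=0 (terminator). Final body='it2wxmx02oic' (12 bytes)
Body byte 10 = 'i'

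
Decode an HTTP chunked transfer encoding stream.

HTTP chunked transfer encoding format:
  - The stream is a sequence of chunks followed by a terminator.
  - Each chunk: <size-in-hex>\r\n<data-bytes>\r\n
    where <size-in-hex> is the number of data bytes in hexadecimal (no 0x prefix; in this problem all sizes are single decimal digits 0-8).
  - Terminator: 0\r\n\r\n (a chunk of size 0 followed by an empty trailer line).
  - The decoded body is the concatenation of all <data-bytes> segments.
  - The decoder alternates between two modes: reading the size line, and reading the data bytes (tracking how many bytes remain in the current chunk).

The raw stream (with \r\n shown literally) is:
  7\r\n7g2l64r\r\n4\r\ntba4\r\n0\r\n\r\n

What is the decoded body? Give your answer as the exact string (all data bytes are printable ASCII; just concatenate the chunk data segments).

Chunk 1: stream[0..1]='7' size=0x7=7, data at stream[3..10]='7g2l64r' -> body[0..7], body so far='7g2l64r'
Chunk 2: stream[12..13]='4' size=0x4=4, data at stream[15..19]='tba4' -> body[7..11], body so far='7g2l64rtba4'
Chunk 3: stream[21..22]='0' size=0 (terminator). Final body='7g2l64rtba4' (11 bytes)

Answer: 7g2l64rtba4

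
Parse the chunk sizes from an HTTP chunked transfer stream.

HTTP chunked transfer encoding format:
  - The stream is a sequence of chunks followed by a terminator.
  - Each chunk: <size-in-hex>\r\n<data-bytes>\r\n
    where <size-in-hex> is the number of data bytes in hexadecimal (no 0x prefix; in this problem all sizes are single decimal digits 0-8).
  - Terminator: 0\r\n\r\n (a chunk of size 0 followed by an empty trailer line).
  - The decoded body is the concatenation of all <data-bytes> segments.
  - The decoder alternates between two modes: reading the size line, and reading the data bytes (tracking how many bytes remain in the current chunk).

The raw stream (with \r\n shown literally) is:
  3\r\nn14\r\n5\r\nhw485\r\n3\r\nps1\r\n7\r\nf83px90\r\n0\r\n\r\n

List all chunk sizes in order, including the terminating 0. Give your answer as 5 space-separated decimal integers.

Chunk 1: stream[0..1]='3' size=0x3=3, data at stream[3..6]='n14' -> body[0..3], body so far='n14'
Chunk 2: stream[8..9]='5' size=0x5=5, data at stream[11..16]='hw485' -> body[3..8], body so far='n14hw485'
Chunk 3: stream[18..19]='3' size=0x3=3, data at stream[21..24]='ps1' -> body[8..11], body so far='n14hw485ps1'
Chunk 4: stream[26..27]='7' size=0x7=7, data at stream[29..36]='f83px90' -> body[11..18], body so far='n14hw485ps1f83px90'
Chunk 5: stream[38..39]='0' size=0 (terminator). Final body='n14hw485ps1f83px90' (18 bytes)

Answer: 3 5 3 7 0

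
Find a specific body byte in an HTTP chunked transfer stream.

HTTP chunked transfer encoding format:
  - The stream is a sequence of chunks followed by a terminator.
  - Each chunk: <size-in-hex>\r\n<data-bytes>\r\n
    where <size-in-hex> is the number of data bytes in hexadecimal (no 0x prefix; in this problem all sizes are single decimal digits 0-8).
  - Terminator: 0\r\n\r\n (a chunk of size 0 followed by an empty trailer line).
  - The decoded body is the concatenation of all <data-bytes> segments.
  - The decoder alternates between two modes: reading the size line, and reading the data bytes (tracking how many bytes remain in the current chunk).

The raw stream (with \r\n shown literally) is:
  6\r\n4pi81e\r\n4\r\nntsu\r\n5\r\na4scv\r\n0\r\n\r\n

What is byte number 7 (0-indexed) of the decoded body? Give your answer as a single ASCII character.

Chunk 1: stream[0..1]='6' size=0x6=6, data at stream[3..9]='4pi81e' -> body[0..6], body so far='4pi81e'
Chunk 2: stream[11..12]='4' size=0x4=4, data at stream[14..18]='ntsu' -> body[6..10], body so far='4pi81entsu'
Chunk 3: stream[20..21]='5' size=0x5=5, data at stream[23..28]='a4scv' -> body[10..15], body so far='4pi81entsua4scv'
Chunk 4: stream[30..31]='0' size=0 (terminator). Final body='4pi81entsua4scv' (15 bytes)
Body byte 7 = 't'

Answer: t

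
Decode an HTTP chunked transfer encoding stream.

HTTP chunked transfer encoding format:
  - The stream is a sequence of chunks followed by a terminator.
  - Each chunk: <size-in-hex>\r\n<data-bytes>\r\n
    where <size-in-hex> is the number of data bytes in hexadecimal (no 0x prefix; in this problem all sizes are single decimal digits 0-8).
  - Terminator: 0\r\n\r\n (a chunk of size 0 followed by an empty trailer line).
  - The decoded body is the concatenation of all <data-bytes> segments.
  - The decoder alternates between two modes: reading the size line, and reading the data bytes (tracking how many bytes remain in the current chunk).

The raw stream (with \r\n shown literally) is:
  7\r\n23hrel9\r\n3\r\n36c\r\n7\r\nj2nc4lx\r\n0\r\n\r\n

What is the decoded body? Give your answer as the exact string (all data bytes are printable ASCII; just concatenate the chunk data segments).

Chunk 1: stream[0..1]='7' size=0x7=7, data at stream[3..10]='23hrel9' -> body[0..7], body so far='23hrel9'
Chunk 2: stream[12..13]='3' size=0x3=3, data at stream[15..18]='36c' -> body[7..10], body so far='23hrel936c'
Chunk 3: stream[20..21]='7' size=0x7=7, data at stream[23..30]='j2nc4lx' -> body[10..17], body so far='23hrel936cj2nc4lx'
Chunk 4: stream[32..33]='0' size=0 (terminator). Final body='23hrel936cj2nc4lx' (17 bytes)

Answer: 23hrel936cj2nc4lx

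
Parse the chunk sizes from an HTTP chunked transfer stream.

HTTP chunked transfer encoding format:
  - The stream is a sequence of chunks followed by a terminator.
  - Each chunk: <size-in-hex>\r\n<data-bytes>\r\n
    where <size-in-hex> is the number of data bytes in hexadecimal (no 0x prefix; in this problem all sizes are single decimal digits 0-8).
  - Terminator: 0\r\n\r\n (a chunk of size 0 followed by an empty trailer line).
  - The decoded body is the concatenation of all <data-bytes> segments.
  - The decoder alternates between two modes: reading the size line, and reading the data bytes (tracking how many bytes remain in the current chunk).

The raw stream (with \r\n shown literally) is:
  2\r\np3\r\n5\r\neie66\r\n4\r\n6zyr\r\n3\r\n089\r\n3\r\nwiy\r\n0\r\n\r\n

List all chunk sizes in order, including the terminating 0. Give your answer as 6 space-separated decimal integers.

Answer: 2 5 4 3 3 0

Derivation:
Chunk 1: stream[0..1]='2' size=0x2=2, data at stream[3..5]='p3' -> body[0..2], body so far='p3'
Chunk 2: stream[7..8]='5' size=0x5=5, data at stream[10..15]='eie66' -> body[2..7], body so far='p3eie66'
Chunk 3: stream[17..18]='4' size=0x4=4, data at stream[20..24]='6zyr' -> body[7..11], body so far='p3eie666zyr'
Chunk 4: stream[26..27]='3' size=0x3=3, data at stream[29..32]='089' -> body[11..14], body so far='p3eie666zyr089'
Chunk 5: stream[34..35]='3' size=0x3=3, data at stream[37..40]='wiy' -> body[14..17], body so far='p3eie666zyr089wiy'
Chunk 6: stream[42..43]='0' size=0 (terminator). Final body='p3eie666zyr089wiy' (17 bytes)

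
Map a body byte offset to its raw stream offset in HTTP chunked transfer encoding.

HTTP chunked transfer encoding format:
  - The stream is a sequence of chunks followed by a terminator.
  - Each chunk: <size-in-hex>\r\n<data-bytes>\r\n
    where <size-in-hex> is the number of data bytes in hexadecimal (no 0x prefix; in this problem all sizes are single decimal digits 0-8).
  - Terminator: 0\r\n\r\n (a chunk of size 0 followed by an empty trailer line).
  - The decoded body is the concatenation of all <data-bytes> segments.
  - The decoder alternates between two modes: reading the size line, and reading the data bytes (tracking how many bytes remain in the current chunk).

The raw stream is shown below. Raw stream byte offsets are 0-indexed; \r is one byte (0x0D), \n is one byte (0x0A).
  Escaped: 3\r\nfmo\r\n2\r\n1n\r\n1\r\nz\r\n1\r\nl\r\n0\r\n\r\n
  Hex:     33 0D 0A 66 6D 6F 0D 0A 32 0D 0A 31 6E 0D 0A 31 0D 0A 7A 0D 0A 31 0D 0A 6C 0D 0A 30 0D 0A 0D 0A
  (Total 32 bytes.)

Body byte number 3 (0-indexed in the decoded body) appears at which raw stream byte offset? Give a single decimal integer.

Answer: 11

Derivation:
Chunk 1: stream[0..1]='3' size=0x3=3, data at stream[3..6]='fmo' -> body[0..3], body so far='fmo'
Chunk 2: stream[8..9]='2' size=0x2=2, data at stream[11..13]='1n' -> body[3..5], body so far='fmo1n'
Chunk 3: stream[15..16]='1' size=0x1=1, data at stream[18..19]='z' -> body[5..6], body so far='fmo1nz'
Chunk 4: stream[21..22]='1' size=0x1=1, data at stream[24..25]='l' -> body[6..7], body so far='fmo1nzl'
Chunk 5: stream[27..28]='0' size=0 (terminator). Final body='fmo1nzl' (7 bytes)
Body byte 3 at stream offset 11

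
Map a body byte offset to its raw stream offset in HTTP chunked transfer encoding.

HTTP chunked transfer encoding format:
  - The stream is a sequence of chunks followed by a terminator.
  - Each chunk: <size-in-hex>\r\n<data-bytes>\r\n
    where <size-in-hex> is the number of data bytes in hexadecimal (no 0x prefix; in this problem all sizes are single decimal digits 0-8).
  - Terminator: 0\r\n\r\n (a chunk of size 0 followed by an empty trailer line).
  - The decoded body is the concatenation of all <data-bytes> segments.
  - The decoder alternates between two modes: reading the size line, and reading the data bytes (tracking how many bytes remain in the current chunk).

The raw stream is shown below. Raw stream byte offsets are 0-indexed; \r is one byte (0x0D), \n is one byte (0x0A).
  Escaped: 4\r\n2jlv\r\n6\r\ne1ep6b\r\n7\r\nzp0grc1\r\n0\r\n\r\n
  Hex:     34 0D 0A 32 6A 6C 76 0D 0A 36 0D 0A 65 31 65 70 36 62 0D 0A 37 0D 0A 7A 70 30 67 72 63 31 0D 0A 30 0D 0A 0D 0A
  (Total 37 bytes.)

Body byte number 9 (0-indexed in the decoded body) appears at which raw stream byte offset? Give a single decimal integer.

Chunk 1: stream[0..1]='4' size=0x4=4, data at stream[3..7]='2jlv' -> body[0..4], body so far='2jlv'
Chunk 2: stream[9..10]='6' size=0x6=6, data at stream[12..18]='e1ep6b' -> body[4..10], body so far='2jlve1ep6b'
Chunk 3: stream[20..21]='7' size=0x7=7, data at stream[23..30]='zp0grc1' -> body[10..17], body so far='2jlve1ep6bzp0grc1'
Chunk 4: stream[32..33]='0' size=0 (terminator). Final body='2jlve1ep6bzp0grc1' (17 bytes)
Body byte 9 at stream offset 17

Answer: 17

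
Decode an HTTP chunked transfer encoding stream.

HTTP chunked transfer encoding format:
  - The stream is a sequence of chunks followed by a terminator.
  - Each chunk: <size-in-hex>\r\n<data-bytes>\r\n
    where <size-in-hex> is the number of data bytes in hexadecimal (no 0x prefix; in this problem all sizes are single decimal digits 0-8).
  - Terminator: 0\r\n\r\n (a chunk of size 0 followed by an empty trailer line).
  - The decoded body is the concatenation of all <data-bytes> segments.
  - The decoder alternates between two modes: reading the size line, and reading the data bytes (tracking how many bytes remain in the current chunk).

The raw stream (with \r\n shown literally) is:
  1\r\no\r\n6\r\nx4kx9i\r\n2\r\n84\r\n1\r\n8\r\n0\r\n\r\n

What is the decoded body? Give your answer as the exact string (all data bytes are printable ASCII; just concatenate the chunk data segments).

Chunk 1: stream[0..1]='1' size=0x1=1, data at stream[3..4]='o' -> body[0..1], body so far='o'
Chunk 2: stream[6..7]='6' size=0x6=6, data at stream[9..15]='x4kx9i' -> body[1..7], body so far='ox4kx9i'
Chunk 3: stream[17..18]='2' size=0x2=2, data at stream[20..22]='84' -> body[7..9], body so far='ox4kx9i84'
Chunk 4: stream[24..25]='1' size=0x1=1, data at stream[27..28]='8' -> body[9..10], body so far='ox4kx9i848'
Chunk 5: stream[30..31]='0' size=0 (terminator). Final body='ox4kx9i848' (10 bytes)

Answer: ox4kx9i848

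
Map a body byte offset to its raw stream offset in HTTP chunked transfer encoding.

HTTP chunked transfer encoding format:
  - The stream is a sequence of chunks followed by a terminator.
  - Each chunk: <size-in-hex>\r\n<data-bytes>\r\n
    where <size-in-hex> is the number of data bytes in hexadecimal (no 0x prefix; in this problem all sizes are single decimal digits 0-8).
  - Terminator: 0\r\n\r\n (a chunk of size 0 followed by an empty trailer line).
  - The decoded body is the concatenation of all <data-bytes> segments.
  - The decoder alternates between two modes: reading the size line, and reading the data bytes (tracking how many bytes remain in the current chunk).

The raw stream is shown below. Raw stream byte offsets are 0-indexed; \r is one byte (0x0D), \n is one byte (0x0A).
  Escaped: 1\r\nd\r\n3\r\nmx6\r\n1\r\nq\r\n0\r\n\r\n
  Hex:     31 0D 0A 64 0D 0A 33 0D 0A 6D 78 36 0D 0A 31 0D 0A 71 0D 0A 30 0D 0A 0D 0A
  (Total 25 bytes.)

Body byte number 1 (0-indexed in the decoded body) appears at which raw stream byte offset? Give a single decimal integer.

Answer: 9

Derivation:
Chunk 1: stream[0..1]='1' size=0x1=1, data at stream[3..4]='d' -> body[0..1], body so far='d'
Chunk 2: stream[6..7]='3' size=0x3=3, data at stream[9..12]='mx6' -> body[1..4], body so far='dmx6'
Chunk 3: stream[14..15]='1' size=0x1=1, data at stream[17..18]='q' -> body[4..5], body so far='dmx6q'
Chunk 4: stream[20..21]='0' size=0 (terminator). Final body='dmx6q' (5 bytes)
Body byte 1 at stream offset 9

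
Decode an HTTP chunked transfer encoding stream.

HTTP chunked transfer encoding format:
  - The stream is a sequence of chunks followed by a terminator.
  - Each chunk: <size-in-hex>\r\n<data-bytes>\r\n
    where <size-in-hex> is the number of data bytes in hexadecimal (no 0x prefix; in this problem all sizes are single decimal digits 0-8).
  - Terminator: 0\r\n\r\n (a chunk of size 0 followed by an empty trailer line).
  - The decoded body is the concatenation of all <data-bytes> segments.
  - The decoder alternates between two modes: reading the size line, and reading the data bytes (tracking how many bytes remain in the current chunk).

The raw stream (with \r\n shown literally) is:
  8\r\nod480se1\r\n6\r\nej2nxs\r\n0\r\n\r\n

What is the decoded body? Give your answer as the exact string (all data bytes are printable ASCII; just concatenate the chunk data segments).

Chunk 1: stream[0..1]='8' size=0x8=8, data at stream[3..11]='od480se1' -> body[0..8], body so far='od480se1'
Chunk 2: stream[13..14]='6' size=0x6=6, data at stream[16..22]='ej2nxs' -> body[8..14], body so far='od480se1ej2nxs'
Chunk 3: stream[24..25]='0' size=0 (terminator). Final body='od480se1ej2nxs' (14 bytes)

Answer: od480se1ej2nxs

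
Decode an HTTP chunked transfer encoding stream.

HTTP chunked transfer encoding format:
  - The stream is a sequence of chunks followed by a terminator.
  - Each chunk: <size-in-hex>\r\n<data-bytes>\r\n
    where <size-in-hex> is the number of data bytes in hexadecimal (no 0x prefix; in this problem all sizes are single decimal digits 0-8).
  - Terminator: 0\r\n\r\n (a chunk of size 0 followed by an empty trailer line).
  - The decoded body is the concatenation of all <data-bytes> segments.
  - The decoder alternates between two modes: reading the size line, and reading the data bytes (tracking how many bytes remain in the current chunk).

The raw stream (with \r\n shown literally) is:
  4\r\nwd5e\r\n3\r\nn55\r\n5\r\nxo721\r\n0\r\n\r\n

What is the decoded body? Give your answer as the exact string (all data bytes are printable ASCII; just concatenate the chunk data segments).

Chunk 1: stream[0..1]='4' size=0x4=4, data at stream[3..7]='wd5e' -> body[0..4], body so far='wd5e'
Chunk 2: stream[9..10]='3' size=0x3=3, data at stream[12..15]='n55' -> body[4..7], body so far='wd5en55'
Chunk 3: stream[17..18]='5' size=0x5=5, data at stream[20..25]='xo721' -> body[7..12], body so far='wd5en55xo721'
Chunk 4: stream[27..28]='0' size=0 (terminator). Final body='wd5en55xo721' (12 bytes)

Answer: wd5en55xo721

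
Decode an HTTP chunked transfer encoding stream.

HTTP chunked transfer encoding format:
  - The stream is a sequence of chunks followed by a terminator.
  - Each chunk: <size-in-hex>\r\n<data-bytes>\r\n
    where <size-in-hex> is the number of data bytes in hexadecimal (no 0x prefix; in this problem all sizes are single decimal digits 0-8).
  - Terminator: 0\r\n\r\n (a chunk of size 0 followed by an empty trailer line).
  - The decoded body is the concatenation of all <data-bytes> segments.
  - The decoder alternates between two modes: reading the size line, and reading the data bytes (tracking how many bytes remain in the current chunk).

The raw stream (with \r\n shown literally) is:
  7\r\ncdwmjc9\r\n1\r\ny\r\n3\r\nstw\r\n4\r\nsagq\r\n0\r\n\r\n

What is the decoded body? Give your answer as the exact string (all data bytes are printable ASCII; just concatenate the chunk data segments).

Chunk 1: stream[0..1]='7' size=0x7=7, data at stream[3..10]='cdwmjc9' -> body[0..7], body so far='cdwmjc9'
Chunk 2: stream[12..13]='1' size=0x1=1, data at stream[15..16]='y' -> body[7..8], body so far='cdwmjc9y'
Chunk 3: stream[18..19]='3' size=0x3=3, data at stream[21..24]='stw' -> body[8..11], body so far='cdwmjc9ystw'
Chunk 4: stream[26..27]='4' size=0x4=4, data at stream[29..33]='sagq' -> body[11..15], body so far='cdwmjc9ystwsagq'
Chunk 5: stream[35..36]='0' size=0 (terminator). Final body='cdwmjc9ystwsagq' (15 bytes)

Answer: cdwmjc9ystwsagq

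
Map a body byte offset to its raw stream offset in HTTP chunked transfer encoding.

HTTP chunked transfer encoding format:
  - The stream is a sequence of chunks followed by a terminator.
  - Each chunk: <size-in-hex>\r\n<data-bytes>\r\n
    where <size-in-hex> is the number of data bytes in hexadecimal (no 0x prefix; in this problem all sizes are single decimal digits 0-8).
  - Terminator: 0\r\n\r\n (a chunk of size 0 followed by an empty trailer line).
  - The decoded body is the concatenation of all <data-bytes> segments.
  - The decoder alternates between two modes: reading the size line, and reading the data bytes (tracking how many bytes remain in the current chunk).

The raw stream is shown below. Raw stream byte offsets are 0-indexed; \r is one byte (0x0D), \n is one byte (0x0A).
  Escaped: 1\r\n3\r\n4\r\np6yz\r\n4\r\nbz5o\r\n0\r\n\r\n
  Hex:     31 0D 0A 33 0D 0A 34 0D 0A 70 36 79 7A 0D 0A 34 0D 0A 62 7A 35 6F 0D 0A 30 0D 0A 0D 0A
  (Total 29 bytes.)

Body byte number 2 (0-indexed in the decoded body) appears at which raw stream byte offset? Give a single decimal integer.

Answer: 10

Derivation:
Chunk 1: stream[0..1]='1' size=0x1=1, data at stream[3..4]='3' -> body[0..1], body so far='3'
Chunk 2: stream[6..7]='4' size=0x4=4, data at stream[9..13]='p6yz' -> body[1..5], body so far='3p6yz'
Chunk 3: stream[15..16]='4' size=0x4=4, data at stream[18..22]='bz5o' -> body[5..9], body so far='3p6yzbz5o'
Chunk 4: stream[24..25]='0' size=0 (terminator). Final body='3p6yzbz5o' (9 bytes)
Body byte 2 at stream offset 10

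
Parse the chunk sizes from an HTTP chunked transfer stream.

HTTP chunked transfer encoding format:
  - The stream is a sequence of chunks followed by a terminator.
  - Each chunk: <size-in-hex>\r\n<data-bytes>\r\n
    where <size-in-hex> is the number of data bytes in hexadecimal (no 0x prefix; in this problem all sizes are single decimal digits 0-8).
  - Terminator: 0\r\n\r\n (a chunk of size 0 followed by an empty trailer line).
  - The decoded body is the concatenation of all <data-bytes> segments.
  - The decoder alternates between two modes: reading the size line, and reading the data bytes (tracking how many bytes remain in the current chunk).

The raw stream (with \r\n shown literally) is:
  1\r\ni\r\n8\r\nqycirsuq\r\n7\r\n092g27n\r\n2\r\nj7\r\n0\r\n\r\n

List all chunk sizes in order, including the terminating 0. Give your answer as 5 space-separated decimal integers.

Chunk 1: stream[0..1]='1' size=0x1=1, data at stream[3..4]='i' -> body[0..1], body so far='i'
Chunk 2: stream[6..7]='8' size=0x8=8, data at stream[9..17]='qycirsuq' -> body[1..9], body so far='iqycirsuq'
Chunk 3: stream[19..20]='7' size=0x7=7, data at stream[22..29]='092g27n' -> body[9..16], body so far='iqycirsuq092g27n'
Chunk 4: stream[31..32]='2' size=0x2=2, data at stream[34..36]='j7' -> body[16..18], body so far='iqycirsuq092g27nj7'
Chunk 5: stream[38..39]='0' size=0 (terminator). Final body='iqycirsuq092g27nj7' (18 bytes)

Answer: 1 8 7 2 0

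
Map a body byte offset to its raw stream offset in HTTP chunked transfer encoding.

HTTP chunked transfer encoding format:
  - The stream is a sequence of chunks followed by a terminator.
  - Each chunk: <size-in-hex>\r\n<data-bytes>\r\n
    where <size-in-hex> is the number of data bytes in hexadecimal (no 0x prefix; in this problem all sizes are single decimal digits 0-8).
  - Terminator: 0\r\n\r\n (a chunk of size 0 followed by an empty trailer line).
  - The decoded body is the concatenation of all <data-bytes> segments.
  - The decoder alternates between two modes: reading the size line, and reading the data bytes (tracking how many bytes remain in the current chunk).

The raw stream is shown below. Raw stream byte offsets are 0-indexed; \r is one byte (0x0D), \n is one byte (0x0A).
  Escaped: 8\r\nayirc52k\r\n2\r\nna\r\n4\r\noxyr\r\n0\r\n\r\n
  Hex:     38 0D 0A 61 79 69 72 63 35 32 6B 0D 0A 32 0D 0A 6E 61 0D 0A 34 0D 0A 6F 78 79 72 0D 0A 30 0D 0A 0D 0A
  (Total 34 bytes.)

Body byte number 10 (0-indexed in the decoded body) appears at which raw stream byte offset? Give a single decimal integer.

Chunk 1: stream[0..1]='8' size=0x8=8, data at stream[3..11]='ayirc52k' -> body[0..8], body so far='ayirc52k'
Chunk 2: stream[13..14]='2' size=0x2=2, data at stream[16..18]='na' -> body[8..10], body so far='ayirc52kna'
Chunk 3: stream[20..21]='4' size=0x4=4, data at stream[23..27]='oxyr' -> body[10..14], body so far='ayirc52knaoxyr'
Chunk 4: stream[29..30]='0' size=0 (terminator). Final body='ayirc52knaoxyr' (14 bytes)
Body byte 10 at stream offset 23

Answer: 23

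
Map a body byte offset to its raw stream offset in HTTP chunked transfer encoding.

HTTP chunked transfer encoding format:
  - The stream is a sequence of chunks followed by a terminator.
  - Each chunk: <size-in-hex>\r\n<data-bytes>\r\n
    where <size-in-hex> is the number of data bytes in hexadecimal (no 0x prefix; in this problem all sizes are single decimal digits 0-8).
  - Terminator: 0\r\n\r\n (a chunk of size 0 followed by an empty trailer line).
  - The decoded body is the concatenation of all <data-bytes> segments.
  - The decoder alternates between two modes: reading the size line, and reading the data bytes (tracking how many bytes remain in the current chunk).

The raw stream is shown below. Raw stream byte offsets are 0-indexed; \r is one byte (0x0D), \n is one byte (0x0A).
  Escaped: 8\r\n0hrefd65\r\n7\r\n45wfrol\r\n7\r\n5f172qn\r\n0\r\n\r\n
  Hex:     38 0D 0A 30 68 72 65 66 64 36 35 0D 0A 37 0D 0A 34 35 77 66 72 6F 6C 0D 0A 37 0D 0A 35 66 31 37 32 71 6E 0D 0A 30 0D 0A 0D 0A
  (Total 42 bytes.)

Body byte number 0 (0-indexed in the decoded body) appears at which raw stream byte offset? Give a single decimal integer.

Chunk 1: stream[0..1]='8' size=0x8=8, data at stream[3..11]='0hrefd65' -> body[0..8], body so far='0hrefd65'
Chunk 2: stream[13..14]='7' size=0x7=7, data at stream[16..23]='45wfrol' -> body[8..15], body so far='0hrefd6545wfrol'
Chunk 3: stream[25..26]='7' size=0x7=7, data at stream[28..35]='5f172qn' -> body[15..22], body so far='0hrefd6545wfrol5f172qn'
Chunk 4: stream[37..38]='0' size=0 (terminator). Final body='0hrefd6545wfrol5f172qn' (22 bytes)
Body byte 0 at stream offset 3

Answer: 3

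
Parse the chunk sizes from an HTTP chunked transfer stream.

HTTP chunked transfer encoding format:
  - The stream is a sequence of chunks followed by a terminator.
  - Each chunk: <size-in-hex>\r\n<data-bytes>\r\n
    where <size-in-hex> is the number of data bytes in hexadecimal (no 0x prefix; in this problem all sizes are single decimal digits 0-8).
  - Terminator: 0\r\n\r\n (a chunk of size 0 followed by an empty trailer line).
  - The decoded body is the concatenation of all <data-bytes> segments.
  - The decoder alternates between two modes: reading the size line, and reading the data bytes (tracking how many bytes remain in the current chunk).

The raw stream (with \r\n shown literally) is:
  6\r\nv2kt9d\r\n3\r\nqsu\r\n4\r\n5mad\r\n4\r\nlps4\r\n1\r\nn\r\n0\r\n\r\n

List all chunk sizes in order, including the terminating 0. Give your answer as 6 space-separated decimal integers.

Chunk 1: stream[0..1]='6' size=0x6=6, data at stream[3..9]='v2kt9d' -> body[0..6], body so far='v2kt9d'
Chunk 2: stream[11..12]='3' size=0x3=3, data at stream[14..17]='qsu' -> body[6..9], body so far='v2kt9dqsu'
Chunk 3: stream[19..20]='4' size=0x4=4, data at stream[22..26]='5mad' -> body[9..13], body so far='v2kt9dqsu5mad'
Chunk 4: stream[28..29]='4' size=0x4=4, data at stream[31..35]='lps4' -> body[13..17], body so far='v2kt9dqsu5madlps4'
Chunk 5: stream[37..38]='1' size=0x1=1, data at stream[40..41]='n' -> body[17..18], body so far='v2kt9dqsu5madlps4n'
Chunk 6: stream[43..44]='0' size=0 (terminator). Final body='v2kt9dqsu5madlps4n' (18 bytes)

Answer: 6 3 4 4 1 0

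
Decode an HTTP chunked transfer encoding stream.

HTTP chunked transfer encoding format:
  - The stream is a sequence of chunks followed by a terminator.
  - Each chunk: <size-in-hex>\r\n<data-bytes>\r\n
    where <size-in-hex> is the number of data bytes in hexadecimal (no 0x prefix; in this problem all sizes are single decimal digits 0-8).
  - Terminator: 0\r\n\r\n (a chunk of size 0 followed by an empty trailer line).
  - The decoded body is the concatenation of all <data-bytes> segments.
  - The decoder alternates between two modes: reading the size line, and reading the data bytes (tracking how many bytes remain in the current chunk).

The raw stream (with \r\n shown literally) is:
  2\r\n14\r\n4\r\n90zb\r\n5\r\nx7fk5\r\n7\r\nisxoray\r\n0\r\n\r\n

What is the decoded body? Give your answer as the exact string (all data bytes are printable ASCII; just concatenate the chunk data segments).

Chunk 1: stream[0..1]='2' size=0x2=2, data at stream[3..5]='14' -> body[0..2], body so far='14'
Chunk 2: stream[7..8]='4' size=0x4=4, data at stream[10..14]='90zb' -> body[2..6], body so far='1490zb'
Chunk 3: stream[16..17]='5' size=0x5=5, data at stream[19..24]='x7fk5' -> body[6..11], body so far='1490zbx7fk5'
Chunk 4: stream[26..27]='7' size=0x7=7, data at stream[29..36]='isxoray' -> body[11..18], body so far='1490zbx7fk5isxoray'
Chunk 5: stream[38..39]='0' size=0 (terminator). Final body='1490zbx7fk5isxoray' (18 bytes)

Answer: 1490zbx7fk5isxoray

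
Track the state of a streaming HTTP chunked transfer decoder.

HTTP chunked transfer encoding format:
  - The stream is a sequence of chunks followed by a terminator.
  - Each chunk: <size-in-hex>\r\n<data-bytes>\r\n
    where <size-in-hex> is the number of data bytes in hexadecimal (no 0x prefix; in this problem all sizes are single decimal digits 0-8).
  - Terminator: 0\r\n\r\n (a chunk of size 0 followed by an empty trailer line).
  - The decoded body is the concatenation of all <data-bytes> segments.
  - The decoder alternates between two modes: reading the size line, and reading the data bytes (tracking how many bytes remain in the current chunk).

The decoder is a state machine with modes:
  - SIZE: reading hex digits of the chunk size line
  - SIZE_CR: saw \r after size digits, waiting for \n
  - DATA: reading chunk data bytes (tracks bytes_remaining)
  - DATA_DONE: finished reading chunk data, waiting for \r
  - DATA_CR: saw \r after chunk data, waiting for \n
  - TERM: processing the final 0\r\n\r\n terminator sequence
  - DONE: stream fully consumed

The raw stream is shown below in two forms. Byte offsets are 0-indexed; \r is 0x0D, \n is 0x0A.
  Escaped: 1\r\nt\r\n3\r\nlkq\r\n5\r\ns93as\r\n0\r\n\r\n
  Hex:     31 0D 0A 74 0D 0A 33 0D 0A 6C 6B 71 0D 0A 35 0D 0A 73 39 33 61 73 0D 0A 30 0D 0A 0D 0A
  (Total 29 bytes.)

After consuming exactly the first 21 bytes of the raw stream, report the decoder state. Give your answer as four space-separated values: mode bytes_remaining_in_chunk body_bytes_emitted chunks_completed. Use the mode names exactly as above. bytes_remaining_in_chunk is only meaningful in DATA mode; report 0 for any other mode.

Answer: DATA 1 8 2

Derivation:
Byte 0 = '1': mode=SIZE remaining=0 emitted=0 chunks_done=0
Byte 1 = 0x0D: mode=SIZE_CR remaining=0 emitted=0 chunks_done=0
Byte 2 = 0x0A: mode=DATA remaining=1 emitted=0 chunks_done=0
Byte 3 = 't': mode=DATA_DONE remaining=0 emitted=1 chunks_done=0
Byte 4 = 0x0D: mode=DATA_CR remaining=0 emitted=1 chunks_done=0
Byte 5 = 0x0A: mode=SIZE remaining=0 emitted=1 chunks_done=1
Byte 6 = '3': mode=SIZE remaining=0 emitted=1 chunks_done=1
Byte 7 = 0x0D: mode=SIZE_CR remaining=0 emitted=1 chunks_done=1
Byte 8 = 0x0A: mode=DATA remaining=3 emitted=1 chunks_done=1
Byte 9 = 'l': mode=DATA remaining=2 emitted=2 chunks_done=1
Byte 10 = 'k': mode=DATA remaining=1 emitted=3 chunks_done=1
Byte 11 = 'q': mode=DATA_DONE remaining=0 emitted=4 chunks_done=1
Byte 12 = 0x0D: mode=DATA_CR remaining=0 emitted=4 chunks_done=1
Byte 13 = 0x0A: mode=SIZE remaining=0 emitted=4 chunks_done=2
Byte 14 = '5': mode=SIZE remaining=0 emitted=4 chunks_done=2
Byte 15 = 0x0D: mode=SIZE_CR remaining=0 emitted=4 chunks_done=2
Byte 16 = 0x0A: mode=DATA remaining=5 emitted=4 chunks_done=2
Byte 17 = 's': mode=DATA remaining=4 emitted=5 chunks_done=2
Byte 18 = '9': mode=DATA remaining=3 emitted=6 chunks_done=2
Byte 19 = '3': mode=DATA remaining=2 emitted=7 chunks_done=2
Byte 20 = 'a': mode=DATA remaining=1 emitted=8 chunks_done=2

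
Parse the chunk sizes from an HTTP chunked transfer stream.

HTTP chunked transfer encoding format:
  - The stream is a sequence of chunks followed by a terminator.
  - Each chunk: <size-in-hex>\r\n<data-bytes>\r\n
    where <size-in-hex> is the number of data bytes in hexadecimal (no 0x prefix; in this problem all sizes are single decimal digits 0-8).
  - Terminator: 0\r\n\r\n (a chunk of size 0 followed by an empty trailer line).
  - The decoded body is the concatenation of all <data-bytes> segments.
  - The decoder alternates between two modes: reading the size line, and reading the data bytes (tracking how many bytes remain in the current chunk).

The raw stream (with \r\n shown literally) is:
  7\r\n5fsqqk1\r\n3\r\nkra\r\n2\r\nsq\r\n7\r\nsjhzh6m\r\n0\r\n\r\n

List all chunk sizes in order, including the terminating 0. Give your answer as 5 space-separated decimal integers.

Chunk 1: stream[0..1]='7' size=0x7=7, data at stream[3..10]='5fsqqk1' -> body[0..7], body so far='5fsqqk1'
Chunk 2: stream[12..13]='3' size=0x3=3, data at stream[15..18]='kra' -> body[7..10], body so far='5fsqqk1kra'
Chunk 3: stream[20..21]='2' size=0x2=2, data at stream[23..25]='sq' -> body[10..12], body so far='5fsqqk1krasq'
Chunk 4: stream[27..28]='7' size=0x7=7, data at stream[30..37]='sjhzh6m' -> body[12..19], body so far='5fsqqk1krasqsjhzh6m'
Chunk 5: stream[39..40]='0' size=0 (terminator). Final body='5fsqqk1krasqsjhzh6m' (19 bytes)

Answer: 7 3 2 7 0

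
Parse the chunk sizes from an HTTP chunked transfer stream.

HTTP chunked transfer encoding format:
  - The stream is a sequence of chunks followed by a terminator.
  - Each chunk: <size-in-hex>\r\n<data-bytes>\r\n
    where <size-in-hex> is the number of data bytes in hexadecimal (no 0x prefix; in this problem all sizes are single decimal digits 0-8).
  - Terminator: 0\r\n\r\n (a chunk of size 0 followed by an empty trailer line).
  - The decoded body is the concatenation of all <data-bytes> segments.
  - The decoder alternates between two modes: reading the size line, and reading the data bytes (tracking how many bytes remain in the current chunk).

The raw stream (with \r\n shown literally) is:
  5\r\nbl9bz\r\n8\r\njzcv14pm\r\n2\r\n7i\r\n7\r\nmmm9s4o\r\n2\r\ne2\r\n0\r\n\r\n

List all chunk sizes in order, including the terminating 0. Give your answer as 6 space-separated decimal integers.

Answer: 5 8 2 7 2 0

Derivation:
Chunk 1: stream[0..1]='5' size=0x5=5, data at stream[3..8]='bl9bz' -> body[0..5], body so far='bl9bz'
Chunk 2: stream[10..11]='8' size=0x8=8, data at stream[13..21]='jzcv14pm' -> body[5..13], body so far='bl9bzjzcv14pm'
Chunk 3: stream[23..24]='2' size=0x2=2, data at stream[26..28]='7i' -> body[13..15], body so far='bl9bzjzcv14pm7i'
Chunk 4: stream[30..31]='7' size=0x7=7, data at stream[33..40]='mmm9s4o' -> body[15..22], body so far='bl9bzjzcv14pm7immm9s4o'
Chunk 5: stream[42..43]='2' size=0x2=2, data at stream[45..47]='e2' -> body[22..24], body so far='bl9bzjzcv14pm7immm9s4oe2'
Chunk 6: stream[49..50]='0' size=0 (terminator). Final body='bl9bzjzcv14pm7immm9s4oe2' (24 bytes)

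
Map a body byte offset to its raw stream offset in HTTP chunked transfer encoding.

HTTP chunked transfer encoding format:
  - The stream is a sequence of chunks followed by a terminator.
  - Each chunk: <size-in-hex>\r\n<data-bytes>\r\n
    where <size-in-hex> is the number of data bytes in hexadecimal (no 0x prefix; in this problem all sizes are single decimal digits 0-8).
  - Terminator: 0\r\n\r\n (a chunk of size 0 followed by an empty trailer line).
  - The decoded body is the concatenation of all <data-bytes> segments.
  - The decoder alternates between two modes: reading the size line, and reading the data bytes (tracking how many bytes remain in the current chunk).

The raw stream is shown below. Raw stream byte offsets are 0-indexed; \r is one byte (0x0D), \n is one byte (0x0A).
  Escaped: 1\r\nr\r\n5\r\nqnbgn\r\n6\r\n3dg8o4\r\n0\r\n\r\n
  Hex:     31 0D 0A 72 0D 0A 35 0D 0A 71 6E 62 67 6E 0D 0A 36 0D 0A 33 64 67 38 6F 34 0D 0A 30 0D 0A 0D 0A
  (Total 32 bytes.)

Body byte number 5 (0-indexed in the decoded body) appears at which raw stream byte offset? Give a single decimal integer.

Chunk 1: stream[0..1]='1' size=0x1=1, data at stream[3..4]='r' -> body[0..1], body so far='r'
Chunk 2: stream[6..7]='5' size=0x5=5, data at stream[9..14]='qnbgn' -> body[1..6], body so far='rqnbgn'
Chunk 3: stream[16..17]='6' size=0x6=6, data at stream[19..25]='3dg8o4' -> body[6..12], body so far='rqnbgn3dg8o4'
Chunk 4: stream[27..28]='0' size=0 (terminator). Final body='rqnbgn3dg8o4' (12 bytes)
Body byte 5 at stream offset 13

Answer: 13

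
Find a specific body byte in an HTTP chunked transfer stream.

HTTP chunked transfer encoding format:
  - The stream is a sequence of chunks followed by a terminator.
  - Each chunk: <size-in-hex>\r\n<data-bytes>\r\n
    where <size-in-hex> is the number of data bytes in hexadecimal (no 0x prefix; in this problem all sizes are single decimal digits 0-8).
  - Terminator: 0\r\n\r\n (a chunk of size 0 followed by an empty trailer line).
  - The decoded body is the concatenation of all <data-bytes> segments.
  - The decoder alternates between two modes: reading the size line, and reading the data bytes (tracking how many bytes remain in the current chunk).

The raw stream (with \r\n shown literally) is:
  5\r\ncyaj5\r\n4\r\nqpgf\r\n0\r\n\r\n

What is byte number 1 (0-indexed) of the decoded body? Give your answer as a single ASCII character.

Answer: y

Derivation:
Chunk 1: stream[0..1]='5' size=0x5=5, data at stream[3..8]='cyaj5' -> body[0..5], body so far='cyaj5'
Chunk 2: stream[10..11]='4' size=0x4=4, data at stream[13..17]='qpgf' -> body[5..9], body so far='cyaj5qpgf'
Chunk 3: stream[19..20]='0' size=0 (terminator). Final body='cyaj5qpgf' (9 bytes)
Body byte 1 = 'y'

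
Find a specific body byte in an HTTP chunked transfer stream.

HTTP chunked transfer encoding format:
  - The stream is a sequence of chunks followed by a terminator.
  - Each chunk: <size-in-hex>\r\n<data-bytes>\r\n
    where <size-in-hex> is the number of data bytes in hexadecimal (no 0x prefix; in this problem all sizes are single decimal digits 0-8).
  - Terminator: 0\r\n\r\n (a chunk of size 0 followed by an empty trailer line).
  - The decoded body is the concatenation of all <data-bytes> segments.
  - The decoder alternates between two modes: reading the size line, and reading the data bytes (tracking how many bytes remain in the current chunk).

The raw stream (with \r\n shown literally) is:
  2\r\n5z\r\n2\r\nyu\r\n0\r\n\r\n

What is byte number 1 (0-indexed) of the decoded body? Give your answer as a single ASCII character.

Answer: z

Derivation:
Chunk 1: stream[0..1]='2' size=0x2=2, data at stream[3..5]='5z' -> body[0..2], body so far='5z'
Chunk 2: stream[7..8]='2' size=0x2=2, data at stream[10..12]='yu' -> body[2..4], body so far='5zyu'
Chunk 3: stream[14..15]='0' size=0 (terminator). Final body='5zyu' (4 bytes)
Body byte 1 = 'z'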